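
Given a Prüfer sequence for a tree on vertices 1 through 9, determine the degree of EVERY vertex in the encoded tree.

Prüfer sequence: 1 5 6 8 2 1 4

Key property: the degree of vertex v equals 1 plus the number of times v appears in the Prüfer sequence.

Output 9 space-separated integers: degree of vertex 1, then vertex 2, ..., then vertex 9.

Answer: 3 2 1 2 2 2 1 2 1

Derivation:
p_1 = 1: count[1] becomes 1
p_2 = 5: count[5] becomes 1
p_3 = 6: count[6] becomes 1
p_4 = 8: count[8] becomes 1
p_5 = 2: count[2] becomes 1
p_6 = 1: count[1] becomes 2
p_7 = 4: count[4] becomes 1
Degrees (1 + count): deg[1]=1+2=3, deg[2]=1+1=2, deg[3]=1+0=1, deg[4]=1+1=2, deg[5]=1+1=2, deg[6]=1+1=2, deg[7]=1+0=1, deg[8]=1+1=2, deg[9]=1+0=1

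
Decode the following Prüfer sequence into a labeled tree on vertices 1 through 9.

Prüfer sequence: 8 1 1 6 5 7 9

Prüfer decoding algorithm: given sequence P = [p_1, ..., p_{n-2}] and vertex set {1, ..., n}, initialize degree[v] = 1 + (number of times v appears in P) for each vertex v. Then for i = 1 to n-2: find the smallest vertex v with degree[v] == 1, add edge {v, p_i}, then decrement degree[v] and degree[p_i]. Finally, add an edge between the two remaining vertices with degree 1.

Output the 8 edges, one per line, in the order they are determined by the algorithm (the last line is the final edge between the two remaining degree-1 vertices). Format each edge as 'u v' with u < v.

Answer: 2 8
1 3
1 4
1 6
5 6
5 7
7 9
8 9

Derivation:
Initial degrees: {1:3, 2:1, 3:1, 4:1, 5:2, 6:2, 7:2, 8:2, 9:2}
Step 1: smallest deg-1 vertex = 2, p_1 = 8. Add edge {2,8}. Now deg[2]=0, deg[8]=1.
Step 2: smallest deg-1 vertex = 3, p_2 = 1. Add edge {1,3}. Now deg[3]=0, deg[1]=2.
Step 3: smallest deg-1 vertex = 4, p_3 = 1. Add edge {1,4}. Now deg[4]=0, deg[1]=1.
Step 4: smallest deg-1 vertex = 1, p_4 = 6. Add edge {1,6}. Now deg[1]=0, deg[6]=1.
Step 5: smallest deg-1 vertex = 6, p_5 = 5. Add edge {5,6}. Now deg[6]=0, deg[5]=1.
Step 6: smallest deg-1 vertex = 5, p_6 = 7. Add edge {5,7}. Now deg[5]=0, deg[7]=1.
Step 7: smallest deg-1 vertex = 7, p_7 = 9. Add edge {7,9}. Now deg[7]=0, deg[9]=1.
Final: two remaining deg-1 vertices are 8, 9. Add edge {8,9}.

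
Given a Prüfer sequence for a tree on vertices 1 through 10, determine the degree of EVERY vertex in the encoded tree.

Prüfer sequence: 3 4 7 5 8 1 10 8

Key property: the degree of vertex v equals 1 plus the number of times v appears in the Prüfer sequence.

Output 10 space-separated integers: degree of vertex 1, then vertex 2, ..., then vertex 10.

p_1 = 3: count[3] becomes 1
p_2 = 4: count[4] becomes 1
p_3 = 7: count[7] becomes 1
p_4 = 5: count[5] becomes 1
p_5 = 8: count[8] becomes 1
p_6 = 1: count[1] becomes 1
p_7 = 10: count[10] becomes 1
p_8 = 8: count[8] becomes 2
Degrees (1 + count): deg[1]=1+1=2, deg[2]=1+0=1, deg[3]=1+1=2, deg[4]=1+1=2, deg[5]=1+1=2, deg[6]=1+0=1, deg[7]=1+1=2, deg[8]=1+2=3, deg[9]=1+0=1, deg[10]=1+1=2

Answer: 2 1 2 2 2 1 2 3 1 2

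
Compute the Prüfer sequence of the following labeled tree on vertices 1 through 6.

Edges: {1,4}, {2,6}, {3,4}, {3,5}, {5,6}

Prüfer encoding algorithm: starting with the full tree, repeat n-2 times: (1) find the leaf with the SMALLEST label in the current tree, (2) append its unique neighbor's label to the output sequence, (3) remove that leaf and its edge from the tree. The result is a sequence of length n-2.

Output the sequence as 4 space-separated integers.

Step 1: leaves = {1,2}. Remove smallest leaf 1, emit neighbor 4.
Step 2: leaves = {2,4}. Remove smallest leaf 2, emit neighbor 6.
Step 3: leaves = {4,6}. Remove smallest leaf 4, emit neighbor 3.
Step 4: leaves = {3,6}. Remove smallest leaf 3, emit neighbor 5.
Done: 2 vertices remain (5, 6). Sequence = [4 6 3 5]

Answer: 4 6 3 5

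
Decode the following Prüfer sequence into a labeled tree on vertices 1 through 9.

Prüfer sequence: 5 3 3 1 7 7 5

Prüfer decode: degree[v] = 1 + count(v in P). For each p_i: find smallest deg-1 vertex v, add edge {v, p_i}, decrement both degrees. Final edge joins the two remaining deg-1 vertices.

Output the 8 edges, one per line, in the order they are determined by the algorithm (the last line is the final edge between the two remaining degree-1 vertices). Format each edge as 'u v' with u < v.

Answer: 2 5
3 4
3 6
1 3
1 7
7 8
5 7
5 9

Derivation:
Initial degrees: {1:2, 2:1, 3:3, 4:1, 5:3, 6:1, 7:3, 8:1, 9:1}
Step 1: smallest deg-1 vertex = 2, p_1 = 5. Add edge {2,5}. Now deg[2]=0, deg[5]=2.
Step 2: smallest deg-1 vertex = 4, p_2 = 3. Add edge {3,4}. Now deg[4]=0, deg[3]=2.
Step 3: smallest deg-1 vertex = 6, p_3 = 3. Add edge {3,6}. Now deg[6]=0, deg[3]=1.
Step 4: smallest deg-1 vertex = 3, p_4 = 1. Add edge {1,3}. Now deg[3]=0, deg[1]=1.
Step 5: smallest deg-1 vertex = 1, p_5 = 7. Add edge {1,7}. Now deg[1]=0, deg[7]=2.
Step 6: smallest deg-1 vertex = 8, p_6 = 7. Add edge {7,8}. Now deg[8]=0, deg[7]=1.
Step 7: smallest deg-1 vertex = 7, p_7 = 5. Add edge {5,7}. Now deg[7]=0, deg[5]=1.
Final: two remaining deg-1 vertices are 5, 9. Add edge {5,9}.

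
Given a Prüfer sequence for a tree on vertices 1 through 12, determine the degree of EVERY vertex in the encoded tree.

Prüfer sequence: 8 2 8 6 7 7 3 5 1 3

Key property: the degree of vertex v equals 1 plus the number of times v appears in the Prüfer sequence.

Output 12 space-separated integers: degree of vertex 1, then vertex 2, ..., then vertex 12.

Answer: 2 2 3 1 2 2 3 3 1 1 1 1

Derivation:
p_1 = 8: count[8] becomes 1
p_2 = 2: count[2] becomes 1
p_3 = 8: count[8] becomes 2
p_4 = 6: count[6] becomes 1
p_5 = 7: count[7] becomes 1
p_6 = 7: count[7] becomes 2
p_7 = 3: count[3] becomes 1
p_8 = 5: count[5] becomes 1
p_9 = 1: count[1] becomes 1
p_10 = 3: count[3] becomes 2
Degrees (1 + count): deg[1]=1+1=2, deg[2]=1+1=2, deg[3]=1+2=3, deg[4]=1+0=1, deg[5]=1+1=2, deg[6]=1+1=2, deg[7]=1+2=3, deg[8]=1+2=3, deg[9]=1+0=1, deg[10]=1+0=1, deg[11]=1+0=1, deg[12]=1+0=1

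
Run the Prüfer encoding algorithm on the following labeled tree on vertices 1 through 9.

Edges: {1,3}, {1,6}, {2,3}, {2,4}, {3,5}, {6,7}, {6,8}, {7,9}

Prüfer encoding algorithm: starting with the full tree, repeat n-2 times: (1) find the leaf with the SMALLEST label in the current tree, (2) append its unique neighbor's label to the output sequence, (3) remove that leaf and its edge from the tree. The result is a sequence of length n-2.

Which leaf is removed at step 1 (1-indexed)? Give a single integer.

Step 1: current leaves = {4,5,8,9}. Remove leaf 4 (neighbor: 2).

Answer: 4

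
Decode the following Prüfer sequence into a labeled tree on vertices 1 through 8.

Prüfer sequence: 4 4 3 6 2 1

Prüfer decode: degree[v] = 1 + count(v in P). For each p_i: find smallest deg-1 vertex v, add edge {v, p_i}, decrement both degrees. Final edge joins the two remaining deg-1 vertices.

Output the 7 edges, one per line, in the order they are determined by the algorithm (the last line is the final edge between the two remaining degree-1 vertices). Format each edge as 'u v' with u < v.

Answer: 4 5
4 7
3 4
3 6
2 6
1 2
1 8

Derivation:
Initial degrees: {1:2, 2:2, 3:2, 4:3, 5:1, 6:2, 7:1, 8:1}
Step 1: smallest deg-1 vertex = 5, p_1 = 4. Add edge {4,5}. Now deg[5]=0, deg[4]=2.
Step 2: smallest deg-1 vertex = 7, p_2 = 4. Add edge {4,7}. Now deg[7]=0, deg[4]=1.
Step 3: smallest deg-1 vertex = 4, p_3 = 3. Add edge {3,4}. Now deg[4]=0, deg[3]=1.
Step 4: smallest deg-1 vertex = 3, p_4 = 6. Add edge {3,6}. Now deg[3]=0, deg[6]=1.
Step 5: smallest deg-1 vertex = 6, p_5 = 2. Add edge {2,6}. Now deg[6]=0, deg[2]=1.
Step 6: smallest deg-1 vertex = 2, p_6 = 1. Add edge {1,2}. Now deg[2]=0, deg[1]=1.
Final: two remaining deg-1 vertices are 1, 8. Add edge {1,8}.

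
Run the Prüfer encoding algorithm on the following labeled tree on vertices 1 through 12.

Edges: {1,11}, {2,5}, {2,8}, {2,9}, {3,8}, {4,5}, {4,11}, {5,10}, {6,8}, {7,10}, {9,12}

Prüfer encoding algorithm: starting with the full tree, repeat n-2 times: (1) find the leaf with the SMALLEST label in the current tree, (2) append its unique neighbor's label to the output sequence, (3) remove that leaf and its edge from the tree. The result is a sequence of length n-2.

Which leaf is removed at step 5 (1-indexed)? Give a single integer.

Step 1: current leaves = {1,3,6,7,12}. Remove leaf 1 (neighbor: 11).
Step 2: current leaves = {3,6,7,11,12}. Remove leaf 3 (neighbor: 8).
Step 3: current leaves = {6,7,11,12}. Remove leaf 6 (neighbor: 8).
Step 4: current leaves = {7,8,11,12}. Remove leaf 7 (neighbor: 10).
Step 5: current leaves = {8,10,11,12}. Remove leaf 8 (neighbor: 2).

Answer: 8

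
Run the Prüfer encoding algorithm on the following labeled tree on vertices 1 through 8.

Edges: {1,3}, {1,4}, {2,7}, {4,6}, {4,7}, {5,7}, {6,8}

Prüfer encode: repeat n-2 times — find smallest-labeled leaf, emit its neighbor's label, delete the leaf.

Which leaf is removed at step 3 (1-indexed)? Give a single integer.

Step 1: current leaves = {2,3,5,8}. Remove leaf 2 (neighbor: 7).
Step 2: current leaves = {3,5,8}. Remove leaf 3 (neighbor: 1).
Step 3: current leaves = {1,5,8}. Remove leaf 1 (neighbor: 4).

Answer: 1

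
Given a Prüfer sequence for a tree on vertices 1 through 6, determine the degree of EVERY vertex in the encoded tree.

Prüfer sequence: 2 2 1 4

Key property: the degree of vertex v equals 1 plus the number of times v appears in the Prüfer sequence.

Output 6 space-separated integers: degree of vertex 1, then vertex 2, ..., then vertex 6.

Answer: 2 3 1 2 1 1

Derivation:
p_1 = 2: count[2] becomes 1
p_2 = 2: count[2] becomes 2
p_3 = 1: count[1] becomes 1
p_4 = 4: count[4] becomes 1
Degrees (1 + count): deg[1]=1+1=2, deg[2]=1+2=3, deg[3]=1+0=1, deg[4]=1+1=2, deg[5]=1+0=1, deg[6]=1+0=1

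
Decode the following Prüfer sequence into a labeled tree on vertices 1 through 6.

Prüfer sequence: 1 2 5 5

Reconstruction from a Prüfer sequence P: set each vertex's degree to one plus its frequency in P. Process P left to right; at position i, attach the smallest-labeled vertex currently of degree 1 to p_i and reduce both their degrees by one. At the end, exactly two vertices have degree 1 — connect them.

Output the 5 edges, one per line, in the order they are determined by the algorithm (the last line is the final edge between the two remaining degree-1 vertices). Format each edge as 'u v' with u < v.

Answer: 1 3
1 2
2 5
4 5
5 6

Derivation:
Initial degrees: {1:2, 2:2, 3:1, 4:1, 5:3, 6:1}
Step 1: smallest deg-1 vertex = 3, p_1 = 1. Add edge {1,3}. Now deg[3]=0, deg[1]=1.
Step 2: smallest deg-1 vertex = 1, p_2 = 2. Add edge {1,2}. Now deg[1]=0, deg[2]=1.
Step 3: smallest deg-1 vertex = 2, p_3 = 5. Add edge {2,5}. Now deg[2]=0, deg[5]=2.
Step 4: smallest deg-1 vertex = 4, p_4 = 5. Add edge {4,5}. Now deg[4]=0, deg[5]=1.
Final: two remaining deg-1 vertices are 5, 6. Add edge {5,6}.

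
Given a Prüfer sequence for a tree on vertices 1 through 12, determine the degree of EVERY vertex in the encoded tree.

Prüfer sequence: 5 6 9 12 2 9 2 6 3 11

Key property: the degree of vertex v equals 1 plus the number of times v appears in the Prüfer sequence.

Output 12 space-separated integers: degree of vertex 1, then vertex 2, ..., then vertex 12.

p_1 = 5: count[5] becomes 1
p_2 = 6: count[6] becomes 1
p_3 = 9: count[9] becomes 1
p_4 = 12: count[12] becomes 1
p_5 = 2: count[2] becomes 1
p_6 = 9: count[9] becomes 2
p_7 = 2: count[2] becomes 2
p_8 = 6: count[6] becomes 2
p_9 = 3: count[3] becomes 1
p_10 = 11: count[11] becomes 1
Degrees (1 + count): deg[1]=1+0=1, deg[2]=1+2=3, deg[3]=1+1=2, deg[4]=1+0=1, deg[5]=1+1=2, deg[6]=1+2=3, deg[7]=1+0=1, deg[8]=1+0=1, deg[9]=1+2=3, deg[10]=1+0=1, deg[11]=1+1=2, deg[12]=1+1=2

Answer: 1 3 2 1 2 3 1 1 3 1 2 2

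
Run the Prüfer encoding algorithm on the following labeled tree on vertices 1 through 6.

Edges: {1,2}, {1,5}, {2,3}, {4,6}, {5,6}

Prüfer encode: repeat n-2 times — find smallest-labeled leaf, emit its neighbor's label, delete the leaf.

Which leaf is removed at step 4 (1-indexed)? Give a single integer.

Step 1: current leaves = {3,4}. Remove leaf 3 (neighbor: 2).
Step 2: current leaves = {2,4}. Remove leaf 2 (neighbor: 1).
Step 3: current leaves = {1,4}. Remove leaf 1 (neighbor: 5).
Step 4: current leaves = {4,5}. Remove leaf 4 (neighbor: 6).

Answer: 4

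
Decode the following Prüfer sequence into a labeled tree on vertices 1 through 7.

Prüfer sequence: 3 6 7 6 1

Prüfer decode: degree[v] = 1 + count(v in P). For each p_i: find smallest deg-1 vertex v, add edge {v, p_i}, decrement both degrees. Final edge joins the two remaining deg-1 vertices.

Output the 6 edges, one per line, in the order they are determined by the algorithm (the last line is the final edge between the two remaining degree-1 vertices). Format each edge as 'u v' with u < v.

Initial degrees: {1:2, 2:1, 3:2, 4:1, 5:1, 6:3, 7:2}
Step 1: smallest deg-1 vertex = 2, p_1 = 3. Add edge {2,3}. Now deg[2]=0, deg[3]=1.
Step 2: smallest deg-1 vertex = 3, p_2 = 6. Add edge {3,6}. Now deg[3]=0, deg[6]=2.
Step 3: smallest deg-1 vertex = 4, p_3 = 7. Add edge {4,7}. Now deg[4]=0, deg[7]=1.
Step 4: smallest deg-1 vertex = 5, p_4 = 6. Add edge {5,6}. Now deg[5]=0, deg[6]=1.
Step 5: smallest deg-1 vertex = 6, p_5 = 1. Add edge {1,6}. Now deg[6]=0, deg[1]=1.
Final: two remaining deg-1 vertices are 1, 7. Add edge {1,7}.

Answer: 2 3
3 6
4 7
5 6
1 6
1 7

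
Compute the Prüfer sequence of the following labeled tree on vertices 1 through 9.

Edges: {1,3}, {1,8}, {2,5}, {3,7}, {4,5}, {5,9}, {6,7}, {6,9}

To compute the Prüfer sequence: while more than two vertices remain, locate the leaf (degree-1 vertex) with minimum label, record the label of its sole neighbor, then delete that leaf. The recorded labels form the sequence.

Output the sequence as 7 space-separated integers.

Step 1: leaves = {2,4,8}. Remove smallest leaf 2, emit neighbor 5.
Step 2: leaves = {4,8}. Remove smallest leaf 4, emit neighbor 5.
Step 3: leaves = {5,8}. Remove smallest leaf 5, emit neighbor 9.
Step 4: leaves = {8,9}. Remove smallest leaf 8, emit neighbor 1.
Step 5: leaves = {1,9}. Remove smallest leaf 1, emit neighbor 3.
Step 6: leaves = {3,9}. Remove smallest leaf 3, emit neighbor 7.
Step 7: leaves = {7,9}. Remove smallest leaf 7, emit neighbor 6.
Done: 2 vertices remain (6, 9). Sequence = [5 5 9 1 3 7 6]

Answer: 5 5 9 1 3 7 6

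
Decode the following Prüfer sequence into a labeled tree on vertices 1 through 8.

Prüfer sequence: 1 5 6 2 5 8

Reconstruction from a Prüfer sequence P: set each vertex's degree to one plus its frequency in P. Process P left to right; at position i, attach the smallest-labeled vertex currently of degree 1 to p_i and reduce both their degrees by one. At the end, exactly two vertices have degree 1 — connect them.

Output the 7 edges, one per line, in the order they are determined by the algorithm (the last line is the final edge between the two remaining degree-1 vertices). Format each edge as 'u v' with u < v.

Answer: 1 3
1 5
4 6
2 6
2 5
5 8
7 8

Derivation:
Initial degrees: {1:2, 2:2, 3:1, 4:1, 5:3, 6:2, 7:1, 8:2}
Step 1: smallest deg-1 vertex = 3, p_1 = 1. Add edge {1,3}. Now deg[3]=0, deg[1]=1.
Step 2: smallest deg-1 vertex = 1, p_2 = 5. Add edge {1,5}. Now deg[1]=0, deg[5]=2.
Step 3: smallest deg-1 vertex = 4, p_3 = 6. Add edge {4,6}. Now deg[4]=0, deg[6]=1.
Step 4: smallest deg-1 vertex = 6, p_4 = 2. Add edge {2,6}. Now deg[6]=0, deg[2]=1.
Step 5: smallest deg-1 vertex = 2, p_5 = 5. Add edge {2,5}. Now deg[2]=0, deg[5]=1.
Step 6: smallest deg-1 vertex = 5, p_6 = 8. Add edge {5,8}. Now deg[5]=0, deg[8]=1.
Final: two remaining deg-1 vertices are 7, 8. Add edge {7,8}.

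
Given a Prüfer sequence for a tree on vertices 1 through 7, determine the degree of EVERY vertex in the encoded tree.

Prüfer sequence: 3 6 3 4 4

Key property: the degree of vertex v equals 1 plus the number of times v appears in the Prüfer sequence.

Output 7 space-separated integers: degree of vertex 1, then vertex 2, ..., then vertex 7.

p_1 = 3: count[3] becomes 1
p_2 = 6: count[6] becomes 1
p_3 = 3: count[3] becomes 2
p_4 = 4: count[4] becomes 1
p_5 = 4: count[4] becomes 2
Degrees (1 + count): deg[1]=1+0=1, deg[2]=1+0=1, deg[3]=1+2=3, deg[4]=1+2=3, deg[5]=1+0=1, deg[6]=1+1=2, deg[7]=1+0=1

Answer: 1 1 3 3 1 2 1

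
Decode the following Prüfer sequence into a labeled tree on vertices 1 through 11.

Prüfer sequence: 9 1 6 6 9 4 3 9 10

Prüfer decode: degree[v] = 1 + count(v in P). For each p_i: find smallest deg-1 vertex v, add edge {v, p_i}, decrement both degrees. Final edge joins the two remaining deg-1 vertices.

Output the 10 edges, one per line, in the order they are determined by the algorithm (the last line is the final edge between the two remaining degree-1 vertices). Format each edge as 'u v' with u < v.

Answer: 2 9
1 5
1 6
6 7
6 9
4 8
3 4
3 9
9 10
10 11

Derivation:
Initial degrees: {1:2, 2:1, 3:2, 4:2, 5:1, 6:3, 7:1, 8:1, 9:4, 10:2, 11:1}
Step 1: smallest deg-1 vertex = 2, p_1 = 9. Add edge {2,9}. Now deg[2]=0, deg[9]=3.
Step 2: smallest deg-1 vertex = 5, p_2 = 1. Add edge {1,5}. Now deg[5]=0, deg[1]=1.
Step 3: smallest deg-1 vertex = 1, p_3 = 6. Add edge {1,6}. Now deg[1]=0, deg[6]=2.
Step 4: smallest deg-1 vertex = 7, p_4 = 6. Add edge {6,7}. Now deg[7]=0, deg[6]=1.
Step 5: smallest deg-1 vertex = 6, p_5 = 9. Add edge {6,9}. Now deg[6]=0, deg[9]=2.
Step 6: smallest deg-1 vertex = 8, p_6 = 4. Add edge {4,8}. Now deg[8]=0, deg[4]=1.
Step 7: smallest deg-1 vertex = 4, p_7 = 3. Add edge {3,4}. Now deg[4]=0, deg[3]=1.
Step 8: smallest deg-1 vertex = 3, p_8 = 9. Add edge {3,9}. Now deg[3]=0, deg[9]=1.
Step 9: smallest deg-1 vertex = 9, p_9 = 10. Add edge {9,10}. Now deg[9]=0, deg[10]=1.
Final: two remaining deg-1 vertices are 10, 11. Add edge {10,11}.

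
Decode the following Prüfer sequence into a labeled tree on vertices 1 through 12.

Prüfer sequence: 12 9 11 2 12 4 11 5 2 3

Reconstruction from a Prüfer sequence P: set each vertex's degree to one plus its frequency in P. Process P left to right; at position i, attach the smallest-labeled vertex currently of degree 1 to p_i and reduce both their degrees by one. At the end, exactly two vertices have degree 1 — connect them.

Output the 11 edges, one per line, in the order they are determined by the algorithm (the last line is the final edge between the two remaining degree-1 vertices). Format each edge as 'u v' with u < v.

Initial degrees: {1:1, 2:3, 3:2, 4:2, 5:2, 6:1, 7:1, 8:1, 9:2, 10:1, 11:3, 12:3}
Step 1: smallest deg-1 vertex = 1, p_1 = 12. Add edge {1,12}. Now deg[1]=0, deg[12]=2.
Step 2: smallest deg-1 vertex = 6, p_2 = 9. Add edge {6,9}. Now deg[6]=0, deg[9]=1.
Step 3: smallest deg-1 vertex = 7, p_3 = 11. Add edge {7,11}. Now deg[7]=0, deg[11]=2.
Step 4: smallest deg-1 vertex = 8, p_4 = 2. Add edge {2,8}. Now deg[8]=0, deg[2]=2.
Step 5: smallest deg-1 vertex = 9, p_5 = 12. Add edge {9,12}. Now deg[9]=0, deg[12]=1.
Step 6: smallest deg-1 vertex = 10, p_6 = 4. Add edge {4,10}. Now deg[10]=0, deg[4]=1.
Step 7: smallest deg-1 vertex = 4, p_7 = 11. Add edge {4,11}. Now deg[4]=0, deg[11]=1.
Step 8: smallest deg-1 vertex = 11, p_8 = 5. Add edge {5,11}. Now deg[11]=0, deg[5]=1.
Step 9: smallest deg-1 vertex = 5, p_9 = 2. Add edge {2,5}. Now deg[5]=0, deg[2]=1.
Step 10: smallest deg-1 vertex = 2, p_10 = 3. Add edge {2,3}. Now deg[2]=0, deg[3]=1.
Final: two remaining deg-1 vertices are 3, 12. Add edge {3,12}.

Answer: 1 12
6 9
7 11
2 8
9 12
4 10
4 11
5 11
2 5
2 3
3 12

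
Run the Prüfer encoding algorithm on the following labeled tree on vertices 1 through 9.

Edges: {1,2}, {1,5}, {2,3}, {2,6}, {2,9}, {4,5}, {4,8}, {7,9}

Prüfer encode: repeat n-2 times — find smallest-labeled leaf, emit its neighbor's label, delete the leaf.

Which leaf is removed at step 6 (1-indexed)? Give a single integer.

Step 1: current leaves = {3,6,7,8}. Remove leaf 3 (neighbor: 2).
Step 2: current leaves = {6,7,8}. Remove leaf 6 (neighbor: 2).
Step 3: current leaves = {7,8}. Remove leaf 7 (neighbor: 9).
Step 4: current leaves = {8,9}. Remove leaf 8 (neighbor: 4).
Step 5: current leaves = {4,9}. Remove leaf 4 (neighbor: 5).
Step 6: current leaves = {5,9}. Remove leaf 5 (neighbor: 1).

Answer: 5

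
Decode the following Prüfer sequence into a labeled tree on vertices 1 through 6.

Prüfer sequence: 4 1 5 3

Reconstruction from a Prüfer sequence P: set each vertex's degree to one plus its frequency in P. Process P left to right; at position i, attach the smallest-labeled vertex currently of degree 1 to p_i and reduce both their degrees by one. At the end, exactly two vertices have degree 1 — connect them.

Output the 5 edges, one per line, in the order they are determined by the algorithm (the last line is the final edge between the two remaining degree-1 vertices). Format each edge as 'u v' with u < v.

Answer: 2 4
1 4
1 5
3 5
3 6

Derivation:
Initial degrees: {1:2, 2:1, 3:2, 4:2, 5:2, 6:1}
Step 1: smallest deg-1 vertex = 2, p_1 = 4. Add edge {2,4}. Now deg[2]=0, deg[4]=1.
Step 2: smallest deg-1 vertex = 4, p_2 = 1. Add edge {1,4}. Now deg[4]=0, deg[1]=1.
Step 3: smallest deg-1 vertex = 1, p_3 = 5. Add edge {1,5}. Now deg[1]=0, deg[5]=1.
Step 4: smallest deg-1 vertex = 5, p_4 = 3. Add edge {3,5}. Now deg[5]=0, deg[3]=1.
Final: two remaining deg-1 vertices are 3, 6. Add edge {3,6}.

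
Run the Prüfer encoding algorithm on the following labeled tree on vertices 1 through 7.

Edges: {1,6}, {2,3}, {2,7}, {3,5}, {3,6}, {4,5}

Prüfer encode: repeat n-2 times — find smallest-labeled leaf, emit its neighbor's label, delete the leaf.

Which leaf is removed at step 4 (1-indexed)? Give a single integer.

Step 1: current leaves = {1,4,7}. Remove leaf 1 (neighbor: 6).
Step 2: current leaves = {4,6,7}. Remove leaf 4 (neighbor: 5).
Step 3: current leaves = {5,6,7}. Remove leaf 5 (neighbor: 3).
Step 4: current leaves = {6,7}. Remove leaf 6 (neighbor: 3).

Answer: 6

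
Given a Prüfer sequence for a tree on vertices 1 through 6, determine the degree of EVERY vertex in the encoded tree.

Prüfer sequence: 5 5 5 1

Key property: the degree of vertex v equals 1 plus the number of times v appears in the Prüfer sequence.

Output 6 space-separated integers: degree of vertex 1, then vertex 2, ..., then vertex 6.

p_1 = 5: count[5] becomes 1
p_2 = 5: count[5] becomes 2
p_3 = 5: count[5] becomes 3
p_4 = 1: count[1] becomes 1
Degrees (1 + count): deg[1]=1+1=2, deg[2]=1+0=1, deg[3]=1+0=1, deg[4]=1+0=1, deg[5]=1+3=4, deg[6]=1+0=1

Answer: 2 1 1 1 4 1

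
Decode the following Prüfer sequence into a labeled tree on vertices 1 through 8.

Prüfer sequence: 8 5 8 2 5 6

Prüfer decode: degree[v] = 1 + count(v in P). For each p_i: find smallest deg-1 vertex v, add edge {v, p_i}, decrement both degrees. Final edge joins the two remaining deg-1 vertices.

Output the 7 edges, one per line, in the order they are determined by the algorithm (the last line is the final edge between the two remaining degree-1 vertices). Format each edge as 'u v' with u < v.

Initial degrees: {1:1, 2:2, 3:1, 4:1, 5:3, 6:2, 7:1, 8:3}
Step 1: smallest deg-1 vertex = 1, p_1 = 8. Add edge {1,8}. Now deg[1]=0, deg[8]=2.
Step 2: smallest deg-1 vertex = 3, p_2 = 5. Add edge {3,5}. Now deg[3]=0, deg[5]=2.
Step 3: smallest deg-1 vertex = 4, p_3 = 8. Add edge {4,8}. Now deg[4]=0, deg[8]=1.
Step 4: smallest deg-1 vertex = 7, p_4 = 2. Add edge {2,7}. Now deg[7]=0, deg[2]=1.
Step 5: smallest deg-1 vertex = 2, p_5 = 5. Add edge {2,5}. Now deg[2]=0, deg[5]=1.
Step 6: smallest deg-1 vertex = 5, p_6 = 6. Add edge {5,6}. Now deg[5]=0, deg[6]=1.
Final: two remaining deg-1 vertices are 6, 8. Add edge {6,8}.

Answer: 1 8
3 5
4 8
2 7
2 5
5 6
6 8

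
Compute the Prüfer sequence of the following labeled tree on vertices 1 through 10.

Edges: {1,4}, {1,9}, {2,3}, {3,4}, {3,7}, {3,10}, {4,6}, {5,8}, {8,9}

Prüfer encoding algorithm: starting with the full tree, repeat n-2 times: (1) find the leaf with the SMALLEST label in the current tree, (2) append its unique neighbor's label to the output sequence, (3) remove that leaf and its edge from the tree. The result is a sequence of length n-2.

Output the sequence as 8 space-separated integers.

Step 1: leaves = {2,5,6,7,10}. Remove smallest leaf 2, emit neighbor 3.
Step 2: leaves = {5,6,7,10}. Remove smallest leaf 5, emit neighbor 8.
Step 3: leaves = {6,7,8,10}. Remove smallest leaf 6, emit neighbor 4.
Step 4: leaves = {7,8,10}. Remove smallest leaf 7, emit neighbor 3.
Step 5: leaves = {8,10}. Remove smallest leaf 8, emit neighbor 9.
Step 6: leaves = {9,10}. Remove smallest leaf 9, emit neighbor 1.
Step 7: leaves = {1,10}. Remove smallest leaf 1, emit neighbor 4.
Step 8: leaves = {4,10}. Remove smallest leaf 4, emit neighbor 3.
Done: 2 vertices remain (3, 10). Sequence = [3 8 4 3 9 1 4 3]

Answer: 3 8 4 3 9 1 4 3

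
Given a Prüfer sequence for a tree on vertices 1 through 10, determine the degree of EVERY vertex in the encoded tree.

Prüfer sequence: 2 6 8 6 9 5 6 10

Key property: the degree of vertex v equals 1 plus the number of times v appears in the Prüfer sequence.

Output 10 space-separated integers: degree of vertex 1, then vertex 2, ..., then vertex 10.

Answer: 1 2 1 1 2 4 1 2 2 2

Derivation:
p_1 = 2: count[2] becomes 1
p_2 = 6: count[6] becomes 1
p_3 = 8: count[8] becomes 1
p_4 = 6: count[6] becomes 2
p_5 = 9: count[9] becomes 1
p_6 = 5: count[5] becomes 1
p_7 = 6: count[6] becomes 3
p_8 = 10: count[10] becomes 1
Degrees (1 + count): deg[1]=1+0=1, deg[2]=1+1=2, deg[3]=1+0=1, deg[4]=1+0=1, deg[5]=1+1=2, deg[6]=1+3=4, deg[7]=1+0=1, deg[8]=1+1=2, deg[9]=1+1=2, deg[10]=1+1=2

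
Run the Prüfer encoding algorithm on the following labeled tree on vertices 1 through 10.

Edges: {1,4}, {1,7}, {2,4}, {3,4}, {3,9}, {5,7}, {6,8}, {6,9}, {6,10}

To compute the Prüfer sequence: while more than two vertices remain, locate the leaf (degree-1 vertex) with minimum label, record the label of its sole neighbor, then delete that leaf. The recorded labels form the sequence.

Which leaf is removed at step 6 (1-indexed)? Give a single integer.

Step 1: current leaves = {2,5,8,10}. Remove leaf 2 (neighbor: 4).
Step 2: current leaves = {5,8,10}. Remove leaf 5 (neighbor: 7).
Step 3: current leaves = {7,8,10}. Remove leaf 7 (neighbor: 1).
Step 4: current leaves = {1,8,10}. Remove leaf 1 (neighbor: 4).
Step 5: current leaves = {4,8,10}. Remove leaf 4 (neighbor: 3).
Step 6: current leaves = {3,8,10}. Remove leaf 3 (neighbor: 9).

Answer: 3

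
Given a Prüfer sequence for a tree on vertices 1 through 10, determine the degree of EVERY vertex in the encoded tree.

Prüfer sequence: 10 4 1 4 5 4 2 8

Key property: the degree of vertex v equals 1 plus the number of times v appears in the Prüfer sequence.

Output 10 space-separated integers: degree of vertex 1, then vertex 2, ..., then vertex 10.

Answer: 2 2 1 4 2 1 1 2 1 2

Derivation:
p_1 = 10: count[10] becomes 1
p_2 = 4: count[4] becomes 1
p_3 = 1: count[1] becomes 1
p_4 = 4: count[4] becomes 2
p_5 = 5: count[5] becomes 1
p_6 = 4: count[4] becomes 3
p_7 = 2: count[2] becomes 1
p_8 = 8: count[8] becomes 1
Degrees (1 + count): deg[1]=1+1=2, deg[2]=1+1=2, deg[3]=1+0=1, deg[4]=1+3=4, deg[5]=1+1=2, deg[6]=1+0=1, deg[7]=1+0=1, deg[8]=1+1=2, deg[9]=1+0=1, deg[10]=1+1=2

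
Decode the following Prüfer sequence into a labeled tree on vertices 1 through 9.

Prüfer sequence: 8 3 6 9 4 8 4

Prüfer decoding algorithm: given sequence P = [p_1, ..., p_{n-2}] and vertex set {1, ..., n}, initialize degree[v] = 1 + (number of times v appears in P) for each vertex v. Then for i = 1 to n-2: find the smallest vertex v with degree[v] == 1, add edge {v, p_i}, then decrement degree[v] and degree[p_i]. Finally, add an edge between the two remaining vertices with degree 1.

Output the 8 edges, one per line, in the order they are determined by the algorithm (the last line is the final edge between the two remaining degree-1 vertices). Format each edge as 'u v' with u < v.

Initial degrees: {1:1, 2:1, 3:2, 4:3, 5:1, 6:2, 7:1, 8:3, 9:2}
Step 1: smallest deg-1 vertex = 1, p_1 = 8. Add edge {1,8}. Now deg[1]=0, deg[8]=2.
Step 2: smallest deg-1 vertex = 2, p_2 = 3. Add edge {2,3}. Now deg[2]=0, deg[3]=1.
Step 3: smallest deg-1 vertex = 3, p_3 = 6. Add edge {3,6}. Now deg[3]=0, deg[6]=1.
Step 4: smallest deg-1 vertex = 5, p_4 = 9. Add edge {5,9}. Now deg[5]=0, deg[9]=1.
Step 5: smallest deg-1 vertex = 6, p_5 = 4. Add edge {4,6}. Now deg[6]=0, deg[4]=2.
Step 6: smallest deg-1 vertex = 7, p_6 = 8. Add edge {7,8}. Now deg[7]=0, deg[8]=1.
Step 7: smallest deg-1 vertex = 8, p_7 = 4. Add edge {4,8}. Now deg[8]=0, deg[4]=1.
Final: two remaining deg-1 vertices are 4, 9. Add edge {4,9}.

Answer: 1 8
2 3
3 6
5 9
4 6
7 8
4 8
4 9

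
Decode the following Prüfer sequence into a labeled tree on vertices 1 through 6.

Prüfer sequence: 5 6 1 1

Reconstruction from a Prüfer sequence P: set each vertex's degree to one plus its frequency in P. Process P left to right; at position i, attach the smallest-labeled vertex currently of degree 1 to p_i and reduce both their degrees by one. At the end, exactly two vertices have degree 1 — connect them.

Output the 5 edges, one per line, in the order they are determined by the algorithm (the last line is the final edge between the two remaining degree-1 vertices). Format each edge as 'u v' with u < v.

Initial degrees: {1:3, 2:1, 3:1, 4:1, 5:2, 6:2}
Step 1: smallest deg-1 vertex = 2, p_1 = 5. Add edge {2,5}. Now deg[2]=0, deg[5]=1.
Step 2: smallest deg-1 vertex = 3, p_2 = 6. Add edge {3,6}. Now deg[3]=0, deg[6]=1.
Step 3: smallest deg-1 vertex = 4, p_3 = 1. Add edge {1,4}. Now deg[4]=0, deg[1]=2.
Step 4: smallest deg-1 vertex = 5, p_4 = 1. Add edge {1,5}. Now deg[5]=0, deg[1]=1.
Final: two remaining deg-1 vertices are 1, 6. Add edge {1,6}.

Answer: 2 5
3 6
1 4
1 5
1 6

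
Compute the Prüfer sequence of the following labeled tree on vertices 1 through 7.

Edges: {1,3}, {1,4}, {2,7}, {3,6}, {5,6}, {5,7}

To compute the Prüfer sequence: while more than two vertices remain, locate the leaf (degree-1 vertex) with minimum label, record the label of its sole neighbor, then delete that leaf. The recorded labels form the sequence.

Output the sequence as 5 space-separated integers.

Step 1: leaves = {2,4}. Remove smallest leaf 2, emit neighbor 7.
Step 2: leaves = {4,7}. Remove smallest leaf 4, emit neighbor 1.
Step 3: leaves = {1,7}. Remove smallest leaf 1, emit neighbor 3.
Step 4: leaves = {3,7}. Remove smallest leaf 3, emit neighbor 6.
Step 5: leaves = {6,7}. Remove smallest leaf 6, emit neighbor 5.
Done: 2 vertices remain (5, 7). Sequence = [7 1 3 6 5]

Answer: 7 1 3 6 5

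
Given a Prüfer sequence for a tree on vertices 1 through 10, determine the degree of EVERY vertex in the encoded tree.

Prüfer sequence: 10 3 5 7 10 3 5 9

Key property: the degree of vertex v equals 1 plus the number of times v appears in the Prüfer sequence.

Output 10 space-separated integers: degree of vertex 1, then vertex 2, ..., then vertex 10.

Answer: 1 1 3 1 3 1 2 1 2 3

Derivation:
p_1 = 10: count[10] becomes 1
p_2 = 3: count[3] becomes 1
p_3 = 5: count[5] becomes 1
p_4 = 7: count[7] becomes 1
p_5 = 10: count[10] becomes 2
p_6 = 3: count[3] becomes 2
p_7 = 5: count[5] becomes 2
p_8 = 9: count[9] becomes 1
Degrees (1 + count): deg[1]=1+0=1, deg[2]=1+0=1, deg[3]=1+2=3, deg[4]=1+0=1, deg[5]=1+2=3, deg[6]=1+0=1, deg[7]=1+1=2, deg[8]=1+0=1, deg[9]=1+1=2, deg[10]=1+2=3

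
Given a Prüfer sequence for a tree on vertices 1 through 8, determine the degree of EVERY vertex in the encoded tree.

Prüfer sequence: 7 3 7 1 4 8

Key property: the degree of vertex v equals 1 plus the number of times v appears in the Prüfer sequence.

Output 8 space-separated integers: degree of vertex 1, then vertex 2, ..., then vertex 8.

Answer: 2 1 2 2 1 1 3 2

Derivation:
p_1 = 7: count[7] becomes 1
p_2 = 3: count[3] becomes 1
p_3 = 7: count[7] becomes 2
p_4 = 1: count[1] becomes 1
p_5 = 4: count[4] becomes 1
p_6 = 8: count[8] becomes 1
Degrees (1 + count): deg[1]=1+1=2, deg[2]=1+0=1, deg[3]=1+1=2, deg[4]=1+1=2, deg[5]=1+0=1, deg[6]=1+0=1, deg[7]=1+2=3, deg[8]=1+1=2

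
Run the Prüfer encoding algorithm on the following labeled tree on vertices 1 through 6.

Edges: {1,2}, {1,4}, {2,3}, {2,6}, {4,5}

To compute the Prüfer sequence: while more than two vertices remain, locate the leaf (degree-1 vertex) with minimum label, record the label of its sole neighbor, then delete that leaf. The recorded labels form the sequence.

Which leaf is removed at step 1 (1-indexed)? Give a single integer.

Step 1: current leaves = {3,5,6}. Remove leaf 3 (neighbor: 2).

Answer: 3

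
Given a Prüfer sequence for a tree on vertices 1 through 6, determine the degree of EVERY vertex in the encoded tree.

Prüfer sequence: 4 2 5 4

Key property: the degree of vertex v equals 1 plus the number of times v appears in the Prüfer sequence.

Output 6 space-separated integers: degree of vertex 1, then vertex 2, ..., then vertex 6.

Answer: 1 2 1 3 2 1

Derivation:
p_1 = 4: count[4] becomes 1
p_2 = 2: count[2] becomes 1
p_3 = 5: count[5] becomes 1
p_4 = 4: count[4] becomes 2
Degrees (1 + count): deg[1]=1+0=1, deg[2]=1+1=2, deg[3]=1+0=1, deg[4]=1+2=3, deg[5]=1+1=2, deg[6]=1+0=1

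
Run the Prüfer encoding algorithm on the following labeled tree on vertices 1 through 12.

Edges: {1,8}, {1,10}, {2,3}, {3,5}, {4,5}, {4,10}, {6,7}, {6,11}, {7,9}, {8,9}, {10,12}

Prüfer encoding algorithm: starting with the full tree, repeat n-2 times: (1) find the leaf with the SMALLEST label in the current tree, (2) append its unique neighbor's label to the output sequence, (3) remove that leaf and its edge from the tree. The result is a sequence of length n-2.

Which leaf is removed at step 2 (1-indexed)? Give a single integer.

Step 1: current leaves = {2,11,12}. Remove leaf 2 (neighbor: 3).
Step 2: current leaves = {3,11,12}. Remove leaf 3 (neighbor: 5).

Answer: 3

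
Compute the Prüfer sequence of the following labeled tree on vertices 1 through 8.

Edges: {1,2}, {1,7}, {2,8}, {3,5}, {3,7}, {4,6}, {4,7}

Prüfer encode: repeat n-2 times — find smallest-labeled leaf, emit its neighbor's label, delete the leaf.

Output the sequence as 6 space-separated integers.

Step 1: leaves = {5,6,8}. Remove smallest leaf 5, emit neighbor 3.
Step 2: leaves = {3,6,8}. Remove smallest leaf 3, emit neighbor 7.
Step 3: leaves = {6,8}. Remove smallest leaf 6, emit neighbor 4.
Step 4: leaves = {4,8}. Remove smallest leaf 4, emit neighbor 7.
Step 5: leaves = {7,8}. Remove smallest leaf 7, emit neighbor 1.
Step 6: leaves = {1,8}. Remove smallest leaf 1, emit neighbor 2.
Done: 2 vertices remain (2, 8). Sequence = [3 7 4 7 1 2]

Answer: 3 7 4 7 1 2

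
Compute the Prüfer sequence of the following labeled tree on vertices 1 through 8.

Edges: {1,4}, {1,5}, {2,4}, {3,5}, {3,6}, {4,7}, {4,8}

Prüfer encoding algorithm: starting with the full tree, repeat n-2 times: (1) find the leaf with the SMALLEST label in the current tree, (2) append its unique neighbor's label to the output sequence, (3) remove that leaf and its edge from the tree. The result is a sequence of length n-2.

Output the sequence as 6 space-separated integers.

Answer: 4 3 5 1 4 4

Derivation:
Step 1: leaves = {2,6,7,8}. Remove smallest leaf 2, emit neighbor 4.
Step 2: leaves = {6,7,8}. Remove smallest leaf 6, emit neighbor 3.
Step 3: leaves = {3,7,8}. Remove smallest leaf 3, emit neighbor 5.
Step 4: leaves = {5,7,8}. Remove smallest leaf 5, emit neighbor 1.
Step 5: leaves = {1,7,8}. Remove smallest leaf 1, emit neighbor 4.
Step 6: leaves = {7,8}. Remove smallest leaf 7, emit neighbor 4.
Done: 2 vertices remain (4, 8). Sequence = [4 3 5 1 4 4]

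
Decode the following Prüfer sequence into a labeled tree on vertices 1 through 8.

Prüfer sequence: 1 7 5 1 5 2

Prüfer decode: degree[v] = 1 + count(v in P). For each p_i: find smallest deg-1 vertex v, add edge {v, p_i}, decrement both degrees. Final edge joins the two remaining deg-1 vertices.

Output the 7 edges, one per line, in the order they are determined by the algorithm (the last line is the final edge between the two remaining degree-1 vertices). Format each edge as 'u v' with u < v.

Initial degrees: {1:3, 2:2, 3:1, 4:1, 5:3, 6:1, 7:2, 8:1}
Step 1: smallest deg-1 vertex = 3, p_1 = 1. Add edge {1,3}. Now deg[3]=0, deg[1]=2.
Step 2: smallest deg-1 vertex = 4, p_2 = 7. Add edge {4,7}. Now deg[4]=0, deg[7]=1.
Step 3: smallest deg-1 vertex = 6, p_3 = 5. Add edge {5,6}. Now deg[6]=0, deg[5]=2.
Step 4: smallest deg-1 vertex = 7, p_4 = 1. Add edge {1,7}. Now deg[7]=0, deg[1]=1.
Step 5: smallest deg-1 vertex = 1, p_5 = 5. Add edge {1,5}. Now deg[1]=0, deg[5]=1.
Step 6: smallest deg-1 vertex = 5, p_6 = 2. Add edge {2,5}. Now deg[5]=0, deg[2]=1.
Final: two remaining deg-1 vertices are 2, 8. Add edge {2,8}.

Answer: 1 3
4 7
5 6
1 7
1 5
2 5
2 8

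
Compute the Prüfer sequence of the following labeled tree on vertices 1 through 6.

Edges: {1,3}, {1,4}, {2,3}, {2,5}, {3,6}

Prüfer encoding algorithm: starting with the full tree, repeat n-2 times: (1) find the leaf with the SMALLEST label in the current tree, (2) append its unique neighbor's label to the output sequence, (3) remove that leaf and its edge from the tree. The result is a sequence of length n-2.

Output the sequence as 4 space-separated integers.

Step 1: leaves = {4,5,6}. Remove smallest leaf 4, emit neighbor 1.
Step 2: leaves = {1,5,6}. Remove smallest leaf 1, emit neighbor 3.
Step 3: leaves = {5,6}. Remove smallest leaf 5, emit neighbor 2.
Step 4: leaves = {2,6}. Remove smallest leaf 2, emit neighbor 3.
Done: 2 vertices remain (3, 6). Sequence = [1 3 2 3]

Answer: 1 3 2 3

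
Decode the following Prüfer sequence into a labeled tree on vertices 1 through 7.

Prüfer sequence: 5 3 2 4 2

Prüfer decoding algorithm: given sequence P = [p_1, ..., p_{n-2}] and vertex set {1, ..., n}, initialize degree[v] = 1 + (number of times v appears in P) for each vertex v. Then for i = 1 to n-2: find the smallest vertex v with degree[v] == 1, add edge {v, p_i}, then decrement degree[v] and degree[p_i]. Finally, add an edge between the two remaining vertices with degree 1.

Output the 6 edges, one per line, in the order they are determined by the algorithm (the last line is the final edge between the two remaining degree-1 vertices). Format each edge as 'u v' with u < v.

Initial degrees: {1:1, 2:3, 3:2, 4:2, 5:2, 6:1, 7:1}
Step 1: smallest deg-1 vertex = 1, p_1 = 5. Add edge {1,5}. Now deg[1]=0, deg[5]=1.
Step 2: smallest deg-1 vertex = 5, p_2 = 3. Add edge {3,5}. Now deg[5]=0, deg[3]=1.
Step 3: smallest deg-1 vertex = 3, p_3 = 2. Add edge {2,3}. Now deg[3]=0, deg[2]=2.
Step 4: smallest deg-1 vertex = 6, p_4 = 4. Add edge {4,6}. Now deg[6]=0, deg[4]=1.
Step 5: smallest deg-1 vertex = 4, p_5 = 2. Add edge {2,4}. Now deg[4]=0, deg[2]=1.
Final: two remaining deg-1 vertices are 2, 7. Add edge {2,7}.

Answer: 1 5
3 5
2 3
4 6
2 4
2 7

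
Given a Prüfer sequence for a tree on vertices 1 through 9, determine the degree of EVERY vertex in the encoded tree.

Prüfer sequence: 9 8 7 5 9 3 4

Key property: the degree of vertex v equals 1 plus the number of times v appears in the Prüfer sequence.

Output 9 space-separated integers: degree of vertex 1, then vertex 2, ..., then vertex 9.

Answer: 1 1 2 2 2 1 2 2 3

Derivation:
p_1 = 9: count[9] becomes 1
p_2 = 8: count[8] becomes 1
p_3 = 7: count[7] becomes 1
p_4 = 5: count[5] becomes 1
p_5 = 9: count[9] becomes 2
p_6 = 3: count[3] becomes 1
p_7 = 4: count[4] becomes 1
Degrees (1 + count): deg[1]=1+0=1, deg[2]=1+0=1, deg[3]=1+1=2, deg[4]=1+1=2, deg[5]=1+1=2, deg[6]=1+0=1, deg[7]=1+1=2, deg[8]=1+1=2, deg[9]=1+2=3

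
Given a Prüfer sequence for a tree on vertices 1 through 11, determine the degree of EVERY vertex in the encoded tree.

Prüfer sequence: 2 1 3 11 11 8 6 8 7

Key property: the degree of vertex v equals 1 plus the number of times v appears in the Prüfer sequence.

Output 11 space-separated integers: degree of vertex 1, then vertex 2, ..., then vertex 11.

Answer: 2 2 2 1 1 2 2 3 1 1 3

Derivation:
p_1 = 2: count[2] becomes 1
p_2 = 1: count[1] becomes 1
p_3 = 3: count[3] becomes 1
p_4 = 11: count[11] becomes 1
p_5 = 11: count[11] becomes 2
p_6 = 8: count[8] becomes 1
p_7 = 6: count[6] becomes 1
p_8 = 8: count[8] becomes 2
p_9 = 7: count[7] becomes 1
Degrees (1 + count): deg[1]=1+1=2, deg[2]=1+1=2, deg[3]=1+1=2, deg[4]=1+0=1, deg[5]=1+0=1, deg[6]=1+1=2, deg[7]=1+1=2, deg[8]=1+2=3, deg[9]=1+0=1, deg[10]=1+0=1, deg[11]=1+2=3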